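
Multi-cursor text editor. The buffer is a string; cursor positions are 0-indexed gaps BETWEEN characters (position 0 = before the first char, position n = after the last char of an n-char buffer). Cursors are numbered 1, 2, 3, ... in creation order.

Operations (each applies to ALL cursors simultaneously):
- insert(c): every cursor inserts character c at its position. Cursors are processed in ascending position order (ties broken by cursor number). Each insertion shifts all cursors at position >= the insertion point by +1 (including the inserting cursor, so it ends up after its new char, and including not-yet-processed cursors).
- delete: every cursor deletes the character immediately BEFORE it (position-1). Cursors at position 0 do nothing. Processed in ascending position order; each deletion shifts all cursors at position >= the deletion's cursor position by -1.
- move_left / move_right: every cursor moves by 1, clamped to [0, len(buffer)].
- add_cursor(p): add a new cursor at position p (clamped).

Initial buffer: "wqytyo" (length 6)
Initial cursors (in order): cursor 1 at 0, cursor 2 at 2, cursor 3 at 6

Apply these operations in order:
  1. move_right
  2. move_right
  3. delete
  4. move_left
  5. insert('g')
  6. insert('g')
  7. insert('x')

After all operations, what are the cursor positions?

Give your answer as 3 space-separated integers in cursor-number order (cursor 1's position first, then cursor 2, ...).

Answer: 3 7 11

Derivation:
After op 1 (move_right): buffer="wqytyo" (len 6), cursors c1@1 c2@3 c3@6, authorship ......
After op 2 (move_right): buffer="wqytyo" (len 6), cursors c1@2 c2@4 c3@6, authorship ......
After op 3 (delete): buffer="wyy" (len 3), cursors c1@1 c2@2 c3@3, authorship ...
After op 4 (move_left): buffer="wyy" (len 3), cursors c1@0 c2@1 c3@2, authorship ...
After op 5 (insert('g')): buffer="gwgygy" (len 6), cursors c1@1 c2@3 c3@5, authorship 1.2.3.
After op 6 (insert('g')): buffer="ggwggyggy" (len 9), cursors c1@2 c2@5 c3@8, authorship 11.22.33.
After op 7 (insert('x')): buffer="ggxwggxyggxy" (len 12), cursors c1@3 c2@7 c3@11, authorship 111.222.333.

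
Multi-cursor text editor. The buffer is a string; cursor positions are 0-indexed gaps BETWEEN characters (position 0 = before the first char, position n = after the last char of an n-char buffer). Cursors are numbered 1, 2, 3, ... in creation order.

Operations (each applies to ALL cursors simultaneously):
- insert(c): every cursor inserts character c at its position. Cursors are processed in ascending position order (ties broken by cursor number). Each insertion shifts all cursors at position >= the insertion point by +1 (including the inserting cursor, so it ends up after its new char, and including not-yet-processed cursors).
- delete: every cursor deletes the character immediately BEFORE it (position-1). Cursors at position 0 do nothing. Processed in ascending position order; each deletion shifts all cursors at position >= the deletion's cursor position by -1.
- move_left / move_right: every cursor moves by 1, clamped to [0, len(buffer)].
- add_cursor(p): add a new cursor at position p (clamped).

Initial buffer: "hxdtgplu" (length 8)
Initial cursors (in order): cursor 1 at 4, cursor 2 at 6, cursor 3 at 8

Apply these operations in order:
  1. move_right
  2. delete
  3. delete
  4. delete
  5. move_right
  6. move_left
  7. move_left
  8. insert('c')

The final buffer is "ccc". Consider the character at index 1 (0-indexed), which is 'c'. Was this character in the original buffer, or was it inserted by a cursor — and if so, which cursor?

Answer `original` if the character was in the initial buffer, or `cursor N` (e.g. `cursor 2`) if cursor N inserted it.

Answer: cursor 2

Derivation:
After op 1 (move_right): buffer="hxdtgplu" (len 8), cursors c1@5 c2@7 c3@8, authorship ........
After op 2 (delete): buffer="hxdtp" (len 5), cursors c1@4 c2@5 c3@5, authorship .....
After op 3 (delete): buffer="hx" (len 2), cursors c1@2 c2@2 c3@2, authorship ..
After op 4 (delete): buffer="" (len 0), cursors c1@0 c2@0 c3@0, authorship 
After op 5 (move_right): buffer="" (len 0), cursors c1@0 c2@0 c3@0, authorship 
After op 6 (move_left): buffer="" (len 0), cursors c1@0 c2@0 c3@0, authorship 
After op 7 (move_left): buffer="" (len 0), cursors c1@0 c2@0 c3@0, authorship 
After op 8 (insert('c')): buffer="ccc" (len 3), cursors c1@3 c2@3 c3@3, authorship 123
Authorship (.=original, N=cursor N): 1 2 3
Index 1: author = 2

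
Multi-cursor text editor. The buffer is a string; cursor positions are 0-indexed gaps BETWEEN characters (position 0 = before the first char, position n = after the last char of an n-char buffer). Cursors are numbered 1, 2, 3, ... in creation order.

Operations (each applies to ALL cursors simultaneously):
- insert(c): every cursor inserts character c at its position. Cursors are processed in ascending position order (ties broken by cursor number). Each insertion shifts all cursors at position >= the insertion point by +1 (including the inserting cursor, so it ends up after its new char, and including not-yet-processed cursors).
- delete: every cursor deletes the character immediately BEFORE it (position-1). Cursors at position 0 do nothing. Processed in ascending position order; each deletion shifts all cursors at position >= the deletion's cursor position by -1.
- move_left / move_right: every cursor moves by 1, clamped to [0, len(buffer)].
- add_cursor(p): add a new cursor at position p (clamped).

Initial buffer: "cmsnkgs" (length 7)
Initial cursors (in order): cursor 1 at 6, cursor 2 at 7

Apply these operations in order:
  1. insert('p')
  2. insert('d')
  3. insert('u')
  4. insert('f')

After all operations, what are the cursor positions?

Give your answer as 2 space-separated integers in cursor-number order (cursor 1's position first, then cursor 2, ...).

Answer: 10 15

Derivation:
After op 1 (insert('p')): buffer="cmsnkgpsp" (len 9), cursors c1@7 c2@9, authorship ......1.2
After op 2 (insert('d')): buffer="cmsnkgpdspd" (len 11), cursors c1@8 c2@11, authorship ......11.22
After op 3 (insert('u')): buffer="cmsnkgpduspdu" (len 13), cursors c1@9 c2@13, authorship ......111.222
After op 4 (insert('f')): buffer="cmsnkgpdufspduf" (len 15), cursors c1@10 c2@15, authorship ......1111.2222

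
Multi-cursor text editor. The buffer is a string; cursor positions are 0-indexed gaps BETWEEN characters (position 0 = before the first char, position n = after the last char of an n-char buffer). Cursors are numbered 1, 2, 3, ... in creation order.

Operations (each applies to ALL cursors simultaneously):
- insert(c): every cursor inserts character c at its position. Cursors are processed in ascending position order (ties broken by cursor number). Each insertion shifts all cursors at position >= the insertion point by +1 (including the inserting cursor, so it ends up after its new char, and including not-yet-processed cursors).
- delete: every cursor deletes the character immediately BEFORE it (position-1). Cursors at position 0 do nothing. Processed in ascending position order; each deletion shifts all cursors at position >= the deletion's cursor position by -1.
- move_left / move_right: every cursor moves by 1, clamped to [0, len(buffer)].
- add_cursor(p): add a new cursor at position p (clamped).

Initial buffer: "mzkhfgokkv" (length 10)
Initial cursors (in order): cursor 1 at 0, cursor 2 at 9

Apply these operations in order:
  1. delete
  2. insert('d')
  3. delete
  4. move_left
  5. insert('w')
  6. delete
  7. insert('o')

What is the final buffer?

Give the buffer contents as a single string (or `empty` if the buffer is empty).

Answer: omzkhfgookv

Derivation:
After op 1 (delete): buffer="mzkhfgokv" (len 9), cursors c1@0 c2@8, authorship .........
After op 2 (insert('d')): buffer="dmzkhfgokdv" (len 11), cursors c1@1 c2@10, authorship 1........2.
After op 3 (delete): buffer="mzkhfgokv" (len 9), cursors c1@0 c2@8, authorship .........
After op 4 (move_left): buffer="mzkhfgokv" (len 9), cursors c1@0 c2@7, authorship .........
After op 5 (insert('w')): buffer="wmzkhfgowkv" (len 11), cursors c1@1 c2@9, authorship 1.......2..
After op 6 (delete): buffer="mzkhfgokv" (len 9), cursors c1@0 c2@7, authorship .........
After op 7 (insert('o')): buffer="omzkhfgookv" (len 11), cursors c1@1 c2@9, authorship 1.......2..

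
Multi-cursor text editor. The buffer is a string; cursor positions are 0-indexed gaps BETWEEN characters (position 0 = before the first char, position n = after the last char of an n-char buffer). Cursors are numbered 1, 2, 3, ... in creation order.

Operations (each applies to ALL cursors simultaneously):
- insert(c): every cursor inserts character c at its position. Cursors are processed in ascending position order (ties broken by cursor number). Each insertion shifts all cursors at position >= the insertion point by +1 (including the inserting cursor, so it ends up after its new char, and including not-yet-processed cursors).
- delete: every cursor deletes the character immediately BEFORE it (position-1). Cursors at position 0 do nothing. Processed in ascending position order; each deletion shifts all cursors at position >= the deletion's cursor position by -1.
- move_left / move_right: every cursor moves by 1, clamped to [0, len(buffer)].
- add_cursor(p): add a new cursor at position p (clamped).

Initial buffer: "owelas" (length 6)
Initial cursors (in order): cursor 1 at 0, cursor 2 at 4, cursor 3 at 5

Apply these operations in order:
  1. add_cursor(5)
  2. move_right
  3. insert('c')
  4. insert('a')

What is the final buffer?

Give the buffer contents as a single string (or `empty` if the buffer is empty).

After op 1 (add_cursor(5)): buffer="owelas" (len 6), cursors c1@0 c2@4 c3@5 c4@5, authorship ......
After op 2 (move_right): buffer="owelas" (len 6), cursors c1@1 c2@5 c3@6 c4@6, authorship ......
After op 3 (insert('c')): buffer="ocwelacscc" (len 10), cursors c1@2 c2@7 c3@10 c4@10, authorship .1....2.34
After op 4 (insert('a')): buffer="ocawelacasccaa" (len 14), cursors c1@3 c2@9 c3@14 c4@14, authorship .11....22.3434

Answer: ocawelacasccaa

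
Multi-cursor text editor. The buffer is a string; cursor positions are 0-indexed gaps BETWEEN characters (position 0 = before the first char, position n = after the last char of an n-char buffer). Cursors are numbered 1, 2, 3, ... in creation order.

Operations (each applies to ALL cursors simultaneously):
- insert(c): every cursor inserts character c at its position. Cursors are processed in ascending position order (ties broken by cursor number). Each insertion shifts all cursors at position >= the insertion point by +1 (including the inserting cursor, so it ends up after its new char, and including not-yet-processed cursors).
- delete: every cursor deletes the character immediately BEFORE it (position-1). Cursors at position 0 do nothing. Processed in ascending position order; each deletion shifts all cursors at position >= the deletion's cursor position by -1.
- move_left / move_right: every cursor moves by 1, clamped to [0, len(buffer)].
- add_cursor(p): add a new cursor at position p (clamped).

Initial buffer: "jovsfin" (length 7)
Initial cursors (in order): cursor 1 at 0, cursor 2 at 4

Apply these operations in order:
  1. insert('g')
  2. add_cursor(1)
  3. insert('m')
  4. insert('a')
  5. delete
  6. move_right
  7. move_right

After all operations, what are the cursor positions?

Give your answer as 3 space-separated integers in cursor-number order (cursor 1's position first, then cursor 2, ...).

Answer: 5 11 5

Derivation:
After op 1 (insert('g')): buffer="gjovsgfin" (len 9), cursors c1@1 c2@6, authorship 1....2...
After op 2 (add_cursor(1)): buffer="gjovsgfin" (len 9), cursors c1@1 c3@1 c2@6, authorship 1....2...
After op 3 (insert('m')): buffer="gmmjovsgmfin" (len 12), cursors c1@3 c3@3 c2@9, authorship 113....22...
After op 4 (insert('a')): buffer="gmmaajovsgmafin" (len 15), cursors c1@5 c3@5 c2@12, authorship 11313....222...
After op 5 (delete): buffer="gmmjovsgmfin" (len 12), cursors c1@3 c3@3 c2@9, authorship 113....22...
After op 6 (move_right): buffer="gmmjovsgmfin" (len 12), cursors c1@4 c3@4 c2@10, authorship 113....22...
After op 7 (move_right): buffer="gmmjovsgmfin" (len 12), cursors c1@5 c3@5 c2@11, authorship 113....22...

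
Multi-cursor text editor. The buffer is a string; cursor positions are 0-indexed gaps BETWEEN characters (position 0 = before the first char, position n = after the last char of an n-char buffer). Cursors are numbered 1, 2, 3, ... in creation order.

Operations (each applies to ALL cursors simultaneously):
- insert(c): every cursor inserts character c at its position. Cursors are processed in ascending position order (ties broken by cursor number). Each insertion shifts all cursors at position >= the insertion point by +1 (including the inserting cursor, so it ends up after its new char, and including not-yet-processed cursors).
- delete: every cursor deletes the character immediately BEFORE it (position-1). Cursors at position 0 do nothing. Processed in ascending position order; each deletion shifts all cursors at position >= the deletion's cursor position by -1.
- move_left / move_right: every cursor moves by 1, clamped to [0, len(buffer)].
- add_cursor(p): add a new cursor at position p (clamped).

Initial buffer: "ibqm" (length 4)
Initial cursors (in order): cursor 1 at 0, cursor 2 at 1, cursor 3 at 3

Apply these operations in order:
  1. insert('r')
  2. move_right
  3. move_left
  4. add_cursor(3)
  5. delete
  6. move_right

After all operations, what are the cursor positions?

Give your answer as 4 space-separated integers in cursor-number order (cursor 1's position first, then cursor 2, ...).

Answer: 1 1 3 1

Derivation:
After op 1 (insert('r')): buffer="rirbqrm" (len 7), cursors c1@1 c2@3 c3@6, authorship 1.2..3.
After op 2 (move_right): buffer="rirbqrm" (len 7), cursors c1@2 c2@4 c3@7, authorship 1.2..3.
After op 3 (move_left): buffer="rirbqrm" (len 7), cursors c1@1 c2@3 c3@6, authorship 1.2..3.
After op 4 (add_cursor(3)): buffer="rirbqrm" (len 7), cursors c1@1 c2@3 c4@3 c3@6, authorship 1.2..3.
After op 5 (delete): buffer="bqm" (len 3), cursors c1@0 c2@0 c4@0 c3@2, authorship ...
After op 6 (move_right): buffer="bqm" (len 3), cursors c1@1 c2@1 c4@1 c3@3, authorship ...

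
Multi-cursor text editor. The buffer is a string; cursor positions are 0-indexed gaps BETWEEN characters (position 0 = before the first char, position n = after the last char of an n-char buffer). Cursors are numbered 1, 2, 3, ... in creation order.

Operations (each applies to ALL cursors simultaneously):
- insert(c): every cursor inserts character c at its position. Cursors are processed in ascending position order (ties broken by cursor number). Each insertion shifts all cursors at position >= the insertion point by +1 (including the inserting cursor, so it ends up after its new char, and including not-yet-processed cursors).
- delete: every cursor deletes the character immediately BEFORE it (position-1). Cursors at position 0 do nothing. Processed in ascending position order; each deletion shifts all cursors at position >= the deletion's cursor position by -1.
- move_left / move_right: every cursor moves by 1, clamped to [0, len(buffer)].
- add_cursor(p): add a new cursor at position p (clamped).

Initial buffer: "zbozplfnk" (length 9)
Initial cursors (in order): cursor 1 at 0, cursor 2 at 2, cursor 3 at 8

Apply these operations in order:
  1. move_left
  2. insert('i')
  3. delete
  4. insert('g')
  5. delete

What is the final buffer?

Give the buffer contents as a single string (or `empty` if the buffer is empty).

After op 1 (move_left): buffer="zbozplfnk" (len 9), cursors c1@0 c2@1 c3@7, authorship .........
After op 2 (insert('i')): buffer="izibozplfink" (len 12), cursors c1@1 c2@3 c3@10, authorship 1.2......3..
After op 3 (delete): buffer="zbozplfnk" (len 9), cursors c1@0 c2@1 c3@7, authorship .........
After op 4 (insert('g')): buffer="gzgbozplfgnk" (len 12), cursors c1@1 c2@3 c3@10, authorship 1.2......3..
After op 5 (delete): buffer="zbozplfnk" (len 9), cursors c1@0 c2@1 c3@7, authorship .........

Answer: zbozplfnk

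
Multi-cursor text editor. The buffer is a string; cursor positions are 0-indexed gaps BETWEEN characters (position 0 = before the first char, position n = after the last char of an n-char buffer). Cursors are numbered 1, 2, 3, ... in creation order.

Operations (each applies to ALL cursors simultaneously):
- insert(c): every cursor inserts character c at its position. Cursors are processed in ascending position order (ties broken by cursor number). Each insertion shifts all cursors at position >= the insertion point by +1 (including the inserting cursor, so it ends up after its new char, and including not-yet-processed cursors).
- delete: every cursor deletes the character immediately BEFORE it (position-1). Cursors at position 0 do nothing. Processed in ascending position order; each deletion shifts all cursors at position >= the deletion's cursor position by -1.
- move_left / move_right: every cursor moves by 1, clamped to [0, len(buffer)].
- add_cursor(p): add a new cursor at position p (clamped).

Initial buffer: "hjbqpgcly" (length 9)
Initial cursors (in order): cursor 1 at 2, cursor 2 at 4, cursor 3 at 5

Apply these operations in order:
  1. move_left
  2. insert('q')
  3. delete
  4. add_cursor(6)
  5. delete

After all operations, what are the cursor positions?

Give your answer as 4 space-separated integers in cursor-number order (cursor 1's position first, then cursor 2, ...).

After op 1 (move_left): buffer="hjbqpgcly" (len 9), cursors c1@1 c2@3 c3@4, authorship .........
After op 2 (insert('q')): buffer="hqjbqqqpgcly" (len 12), cursors c1@2 c2@5 c3@7, authorship .1..2.3.....
After op 3 (delete): buffer="hjbqpgcly" (len 9), cursors c1@1 c2@3 c3@4, authorship .........
After op 4 (add_cursor(6)): buffer="hjbqpgcly" (len 9), cursors c1@1 c2@3 c3@4 c4@6, authorship .........
After op 5 (delete): buffer="jpcly" (len 5), cursors c1@0 c2@1 c3@1 c4@2, authorship .....

Answer: 0 1 1 2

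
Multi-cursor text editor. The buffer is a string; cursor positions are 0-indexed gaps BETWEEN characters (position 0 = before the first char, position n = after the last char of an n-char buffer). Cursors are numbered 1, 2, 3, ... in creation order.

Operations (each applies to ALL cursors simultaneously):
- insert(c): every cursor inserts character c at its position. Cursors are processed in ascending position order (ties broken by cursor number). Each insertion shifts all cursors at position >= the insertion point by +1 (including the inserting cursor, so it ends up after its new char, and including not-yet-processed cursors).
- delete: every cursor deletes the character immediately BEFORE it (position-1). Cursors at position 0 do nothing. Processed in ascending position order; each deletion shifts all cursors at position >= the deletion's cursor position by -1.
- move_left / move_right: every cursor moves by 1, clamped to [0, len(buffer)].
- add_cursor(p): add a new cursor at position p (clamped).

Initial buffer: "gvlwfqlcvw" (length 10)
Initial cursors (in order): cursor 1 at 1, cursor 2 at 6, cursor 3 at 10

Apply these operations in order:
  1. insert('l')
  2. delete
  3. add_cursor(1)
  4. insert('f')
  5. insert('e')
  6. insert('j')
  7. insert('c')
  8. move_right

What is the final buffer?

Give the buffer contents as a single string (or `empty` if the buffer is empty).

After op 1 (insert('l')): buffer="glvlwfqllcvwl" (len 13), cursors c1@2 c2@8 c3@13, authorship .1.....2....3
After op 2 (delete): buffer="gvlwfqlcvw" (len 10), cursors c1@1 c2@6 c3@10, authorship ..........
After op 3 (add_cursor(1)): buffer="gvlwfqlcvw" (len 10), cursors c1@1 c4@1 c2@6 c3@10, authorship ..........
After op 4 (insert('f')): buffer="gffvlwfqflcvwf" (len 14), cursors c1@3 c4@3 c2@9 c3@14, authorship .14.....2....3
After op 5 (insert('e')): buffer="gffeevlwfqfelcvwfe" (len 18), cursors c1@5 c4@5 c2@12 c3@18, authorship .1414.....22....33
After op 6 (insert('j')): buffer="gffeejjvlwfqfejlcvwfej" (len 22), cursors c1@7 c4@7 c2@15 c3@22, authorship .141414.....222....333
After op 7 (insert('c')): buffer="gffeejjccvlwfqfejclcvwfejc" (len 26), cursors c1@9 c4@9 c2@18 c3@26, authorship .14141414.....2222....3333
After op 8 (move_right): buffer="gffeejjccvlwfqfejclcvwfejc" (len 26), cursors c1@10 c4@10 c2@19 c3@26, authorship .14141414.....2222....3333

Answer: gffeejjccvlwfqfejclcvwfejc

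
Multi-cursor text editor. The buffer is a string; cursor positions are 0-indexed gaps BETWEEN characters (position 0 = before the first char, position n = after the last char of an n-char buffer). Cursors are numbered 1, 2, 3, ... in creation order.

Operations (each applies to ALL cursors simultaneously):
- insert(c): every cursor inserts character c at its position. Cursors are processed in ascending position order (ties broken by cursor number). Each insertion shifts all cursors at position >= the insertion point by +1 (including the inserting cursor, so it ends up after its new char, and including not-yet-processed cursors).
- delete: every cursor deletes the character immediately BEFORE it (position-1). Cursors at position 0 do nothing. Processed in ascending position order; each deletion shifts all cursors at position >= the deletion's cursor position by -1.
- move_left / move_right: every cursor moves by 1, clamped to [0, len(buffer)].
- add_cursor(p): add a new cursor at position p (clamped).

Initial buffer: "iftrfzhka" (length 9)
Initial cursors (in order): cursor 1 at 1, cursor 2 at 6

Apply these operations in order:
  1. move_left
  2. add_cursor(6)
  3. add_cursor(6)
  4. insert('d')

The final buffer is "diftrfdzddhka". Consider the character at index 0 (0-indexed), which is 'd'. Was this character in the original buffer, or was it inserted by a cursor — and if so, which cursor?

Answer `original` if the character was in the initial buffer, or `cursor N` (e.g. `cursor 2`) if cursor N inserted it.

Answer: cursor 1

Derivation:
After op 1 (move_left): buffer="iftrfzhka" (len 9), cursors c1@0 c2@5, authorship .........
After op 2 (add_cursor(6)): buffer="iftrfzhka" (len 9), cursors c1@0 c2@5 c3@6, authorship .........
After op 3 (add_cursor(6)): buffer="iftrfzhka" (len 9), cursors c1@0 c2@5 c3@6 c4@6, authorship .........
After op 4 (insert('d')): buffer="diftrfdzddhka" (len 13), cursors c1@1 c2@7 c3@10 c4@10, authorship 1.....2.34...
Authorship (.=original, N=cursor N): 1 . . . . . 2 . 3 4 . . .
Index 0: author = 1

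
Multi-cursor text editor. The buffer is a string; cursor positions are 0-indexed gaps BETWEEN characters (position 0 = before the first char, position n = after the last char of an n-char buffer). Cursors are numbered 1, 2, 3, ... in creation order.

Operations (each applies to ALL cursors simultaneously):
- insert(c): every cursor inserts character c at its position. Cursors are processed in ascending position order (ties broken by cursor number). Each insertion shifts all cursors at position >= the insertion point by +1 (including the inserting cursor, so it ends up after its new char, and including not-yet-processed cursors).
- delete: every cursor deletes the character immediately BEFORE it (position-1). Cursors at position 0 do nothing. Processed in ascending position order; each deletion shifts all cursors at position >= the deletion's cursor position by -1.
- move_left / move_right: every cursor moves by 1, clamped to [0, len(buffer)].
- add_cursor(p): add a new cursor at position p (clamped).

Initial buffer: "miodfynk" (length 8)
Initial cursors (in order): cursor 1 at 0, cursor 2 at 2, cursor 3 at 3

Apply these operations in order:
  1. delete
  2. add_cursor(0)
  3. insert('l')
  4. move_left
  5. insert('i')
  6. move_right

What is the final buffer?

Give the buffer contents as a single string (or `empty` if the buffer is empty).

After op 1 (delete): buffer="mdfynk" (len 6), cursors c1@0 c2@1 c3@1, authorship ......
After op 2 (add_cursor(0)): buffer="mdfynk" (len 6), cursors c1@0 c4@0 c2@1 c3@1, authorship ......
After op 3 (insert('l')): buffer="llmlldfynk" (len 10), cursors c1@2 c4@2 c2@5 c3@5, authorship 14.23.....
After op 4 (move_left): buffer="llmlldfynk" (len 10), cursors c1@1 c4@1 c2@4 c3@4, authorship 14.23.....
After op 5 (insert('i')): buffer="liilmliildfynk" (len 14), cursors c1@3 c4@3 c2@8 c3@8, authorship 1144.2233.....
After op 6 (move_right): buffer="liilmliildfynk" (len 14), cursors c1@4 c4@4 c2@9 c3@9, authorship 1144.2233.....

Answer: liilmliildfynk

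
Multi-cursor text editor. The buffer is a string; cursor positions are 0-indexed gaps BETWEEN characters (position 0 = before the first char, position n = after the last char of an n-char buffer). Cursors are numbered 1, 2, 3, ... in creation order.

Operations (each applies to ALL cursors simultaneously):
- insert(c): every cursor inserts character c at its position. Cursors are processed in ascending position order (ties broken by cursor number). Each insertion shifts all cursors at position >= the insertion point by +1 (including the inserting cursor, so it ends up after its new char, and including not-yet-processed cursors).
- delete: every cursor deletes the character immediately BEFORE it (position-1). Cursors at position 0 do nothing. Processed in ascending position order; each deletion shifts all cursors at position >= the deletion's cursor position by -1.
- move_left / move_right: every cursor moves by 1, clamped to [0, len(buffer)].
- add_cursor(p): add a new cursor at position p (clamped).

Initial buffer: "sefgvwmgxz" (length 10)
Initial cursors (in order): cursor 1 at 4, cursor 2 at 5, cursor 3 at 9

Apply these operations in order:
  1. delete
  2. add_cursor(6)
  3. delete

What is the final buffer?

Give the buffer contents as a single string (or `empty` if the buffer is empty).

After op 1 (delete): buffer="sefwmgz" (len 7), cursors c1@3 c2@3 c3@6, authorship .......
After op 2 (add_cursor(6)): buffer="sefwmgz" (len 7), cursors c1@3 c2@3 c3@6 c4@6, authorship .......
After op 3 (delete): buffer="swz" (len 3), cursors c1@1 c2@1 c3@2 c4@2, authorship ...

Answer: swz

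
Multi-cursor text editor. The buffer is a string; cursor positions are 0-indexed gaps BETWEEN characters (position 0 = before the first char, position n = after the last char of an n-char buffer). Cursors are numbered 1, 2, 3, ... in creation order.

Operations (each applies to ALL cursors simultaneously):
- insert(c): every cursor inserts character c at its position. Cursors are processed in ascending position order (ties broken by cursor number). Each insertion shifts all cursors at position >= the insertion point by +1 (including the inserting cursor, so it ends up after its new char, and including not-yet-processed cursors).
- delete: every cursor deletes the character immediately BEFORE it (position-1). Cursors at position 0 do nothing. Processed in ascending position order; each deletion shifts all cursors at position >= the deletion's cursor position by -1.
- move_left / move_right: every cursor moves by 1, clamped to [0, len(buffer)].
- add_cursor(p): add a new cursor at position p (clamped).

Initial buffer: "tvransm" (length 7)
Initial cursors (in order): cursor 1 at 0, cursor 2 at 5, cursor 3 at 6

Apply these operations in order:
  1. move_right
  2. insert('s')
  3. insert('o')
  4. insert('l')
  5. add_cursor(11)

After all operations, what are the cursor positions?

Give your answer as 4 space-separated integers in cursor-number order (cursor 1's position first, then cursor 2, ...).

Answer: 4 12 16 11

Derivation:
After op 1 (move_right): buffer="tvransm" (len 7), cursors c1@1 c2@6 c3@7, authorship .......
After op 2 (insert('s')): buffer="tsvranssms" (len 10), cursors c1@2 c2@8 c3@10, authorship .1.....2.3
After op 3 (insert('o')): buffer="tsovranssomso" (len 13), cursors c1@3 c2@10 c3@13, authorship .11.....22.33
After op 4 (insert('l')): buffer="tsolvranssolmsol" (len 16), cursors c1@4 c2@12 c3@16, authorship .111.....222.333
After op 5 (add_cursor(11)): buffer="tsolvranssolmsol" (len 16), cursors c1@4 c4@11 c2@12 c3@16, authorship .111.....222.333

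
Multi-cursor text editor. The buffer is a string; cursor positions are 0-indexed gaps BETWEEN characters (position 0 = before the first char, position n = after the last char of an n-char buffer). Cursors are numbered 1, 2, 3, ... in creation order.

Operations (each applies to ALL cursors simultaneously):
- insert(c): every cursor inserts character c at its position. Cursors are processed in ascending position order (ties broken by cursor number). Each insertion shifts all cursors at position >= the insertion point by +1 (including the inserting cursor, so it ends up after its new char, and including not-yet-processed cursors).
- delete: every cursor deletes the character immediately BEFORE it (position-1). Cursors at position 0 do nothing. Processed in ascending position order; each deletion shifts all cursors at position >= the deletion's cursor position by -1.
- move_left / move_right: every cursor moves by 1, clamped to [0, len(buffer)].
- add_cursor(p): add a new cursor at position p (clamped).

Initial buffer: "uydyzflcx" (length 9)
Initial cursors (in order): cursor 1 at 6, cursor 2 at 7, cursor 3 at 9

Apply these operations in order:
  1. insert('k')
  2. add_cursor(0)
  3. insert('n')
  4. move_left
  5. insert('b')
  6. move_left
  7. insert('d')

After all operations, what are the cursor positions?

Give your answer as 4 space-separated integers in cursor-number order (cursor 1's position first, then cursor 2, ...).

Answer: 11 16 22 1

Derivation:
After op 1 (insert('k')): buffer="uydyzfklkcxk" (len 12), cursors c1@7 c2@9 c3@12, authorship ......1.2..3
After op 2 (add_cursor(0)): buffer="uydyzfklkcxk" (len 12), cursors c4@0 c1@7 c2@9 c3@12, authorship ......1.2..3
After op 3 (insert('n')): buffer="nuydyzfknlkncxkn" (len 16), cursors c4@1 c1@9 c2@12 c3@16, authorship 4......11.22..33
After op 4 (move_left): buffer="nuydyzfknlkncxkn" (len 16), cursors c4@0 c1@8 c2@11 c3@15, authorship 4......11.22..33
After op 5 (insert('b')): buffer="bnuydyzfkbnlkbncxkbn" (len 20), cursors c4@1 c1@10 c2@14 c3@19, authorship 44......111.222..333
After op 6 (move_left): buffer="bnuydyzfkbnlkbncxkbn" (len 20), cursors c4@0 c1@9 c2@13 c3@18, authorship 44......111.222..333
After op 7 (insert('d')): buffer="dbnuydyzfkdbnlkdbncxkdbn" (len 24), cursors c4@1 c1@11 c2@16 c3@22, authorship 444......1111.2222..3333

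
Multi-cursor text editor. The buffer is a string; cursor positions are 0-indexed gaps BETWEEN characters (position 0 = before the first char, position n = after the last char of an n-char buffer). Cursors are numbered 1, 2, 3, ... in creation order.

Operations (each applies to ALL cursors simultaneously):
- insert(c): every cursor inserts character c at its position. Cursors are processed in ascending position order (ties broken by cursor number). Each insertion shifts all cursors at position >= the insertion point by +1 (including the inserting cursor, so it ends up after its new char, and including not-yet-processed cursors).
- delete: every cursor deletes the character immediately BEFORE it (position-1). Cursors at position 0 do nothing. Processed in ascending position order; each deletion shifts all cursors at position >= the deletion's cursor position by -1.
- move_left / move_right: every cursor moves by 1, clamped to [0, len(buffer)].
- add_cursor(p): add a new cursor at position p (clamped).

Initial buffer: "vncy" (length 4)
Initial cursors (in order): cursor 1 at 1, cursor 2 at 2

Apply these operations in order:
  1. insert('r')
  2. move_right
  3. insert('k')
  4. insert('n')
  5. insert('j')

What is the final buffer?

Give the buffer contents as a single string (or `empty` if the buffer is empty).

After op 1 (insert('r')): buffer="vrnrcy" (len 6), cursors c1@2 c2@4, authorship .1.2..
After op 2 (move_right): buffer="vrnrcy" (len 6), cursors c1@3 c2@5, authorship .1.2..
After op 3 (insert('k')): buffer="vrnkrcky" (len 8), cursors c1@4 c2@7, authorship .1.12.2.
After op 4 (insert('n')): buffer="vrnknrckny" (len 10), cursors c1@5 c2@9, authorship .1.112.22.
After op 5 (insert('j')): buffer="vrnknjrcknjy" (len 12), cursors c1@6 c2@11, authorship .1.1112.222.

Answer: vrnknjrcknjy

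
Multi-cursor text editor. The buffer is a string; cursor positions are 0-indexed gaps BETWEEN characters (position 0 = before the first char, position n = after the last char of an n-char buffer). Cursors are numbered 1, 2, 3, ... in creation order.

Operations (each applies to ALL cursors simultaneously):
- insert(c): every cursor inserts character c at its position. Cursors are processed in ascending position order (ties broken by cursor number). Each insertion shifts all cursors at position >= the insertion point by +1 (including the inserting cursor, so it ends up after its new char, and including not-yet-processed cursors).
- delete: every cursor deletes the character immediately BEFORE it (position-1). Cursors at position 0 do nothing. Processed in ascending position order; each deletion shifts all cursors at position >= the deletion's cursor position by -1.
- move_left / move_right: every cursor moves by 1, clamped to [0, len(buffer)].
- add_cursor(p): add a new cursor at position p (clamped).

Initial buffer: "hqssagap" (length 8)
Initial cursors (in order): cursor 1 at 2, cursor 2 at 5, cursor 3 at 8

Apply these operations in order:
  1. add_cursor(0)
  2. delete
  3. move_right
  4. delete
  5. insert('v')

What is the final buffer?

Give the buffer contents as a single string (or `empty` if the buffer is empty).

After op 1 (add_cursor(0)): buffer="hqssagap" (len 8), cursors c4@0 c1@2 c2@5 c3@8, authorship ........
After op 2 (delete): buffer="hssga" (len 5), cursors c4@0 c1@1 c2@3 c3@5, authorship .....
After op 3 (move_right): buffer="hssga" (len 5), cursors c4@1 c1@2 c2@4 c3@5, authorship .....
After op 4 (delete): buffer="s" (len 1), cursors c1@0 c4@0 c2@1 c3@1, authorship .
After op 5 (insert('v')): buffer="vvsvv" (len 5), cursors c1@2 c4@2 c2@5 c3@5, authorship 14.23

Answer: vvsvv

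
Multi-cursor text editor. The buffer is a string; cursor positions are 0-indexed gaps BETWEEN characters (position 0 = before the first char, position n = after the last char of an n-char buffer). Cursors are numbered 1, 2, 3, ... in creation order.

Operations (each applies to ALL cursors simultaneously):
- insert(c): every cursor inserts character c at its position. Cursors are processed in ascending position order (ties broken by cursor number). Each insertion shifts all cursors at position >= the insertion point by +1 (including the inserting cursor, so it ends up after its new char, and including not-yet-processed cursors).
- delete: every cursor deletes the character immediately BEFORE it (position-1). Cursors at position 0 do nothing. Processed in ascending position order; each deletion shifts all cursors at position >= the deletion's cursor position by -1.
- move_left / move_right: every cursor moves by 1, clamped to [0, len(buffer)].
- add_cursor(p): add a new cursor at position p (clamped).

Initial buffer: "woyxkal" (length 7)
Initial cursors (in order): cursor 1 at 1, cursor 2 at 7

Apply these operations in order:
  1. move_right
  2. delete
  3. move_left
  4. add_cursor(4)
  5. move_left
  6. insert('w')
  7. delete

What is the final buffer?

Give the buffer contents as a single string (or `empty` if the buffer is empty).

After op 1 (move_right): buffer="woyxkal" (len 7), cursors c1@2 c2@7, authorship .......
After op 2 (delete): buffer="wyxka" (len 5), cursors c1@1 c2@5, authorship .....
After op 3 (move_left): buffer="wyxka" (len 5), cursors c1@0 c2@4, authorship .....
After op 4 (add_cursor(4)): buffer="wyxka" (len 5), cursors c1@0 c2@4 c3@4, authorship .....
After op 5 (move_left): buffer="wyxka" (len 5), cursors c1@0 c2@3 c3@3, authorship .....
After op 6 (insert('w')): buffer="wwyxwwka" (len 8), cursors c1@1 c2@6 c3@6, authorship 1...23..
After op 7 (delete): buffer="wyxka" (len 5), cursors c1@0 c2@3 c3@3, authorship .....

Answer: wyxka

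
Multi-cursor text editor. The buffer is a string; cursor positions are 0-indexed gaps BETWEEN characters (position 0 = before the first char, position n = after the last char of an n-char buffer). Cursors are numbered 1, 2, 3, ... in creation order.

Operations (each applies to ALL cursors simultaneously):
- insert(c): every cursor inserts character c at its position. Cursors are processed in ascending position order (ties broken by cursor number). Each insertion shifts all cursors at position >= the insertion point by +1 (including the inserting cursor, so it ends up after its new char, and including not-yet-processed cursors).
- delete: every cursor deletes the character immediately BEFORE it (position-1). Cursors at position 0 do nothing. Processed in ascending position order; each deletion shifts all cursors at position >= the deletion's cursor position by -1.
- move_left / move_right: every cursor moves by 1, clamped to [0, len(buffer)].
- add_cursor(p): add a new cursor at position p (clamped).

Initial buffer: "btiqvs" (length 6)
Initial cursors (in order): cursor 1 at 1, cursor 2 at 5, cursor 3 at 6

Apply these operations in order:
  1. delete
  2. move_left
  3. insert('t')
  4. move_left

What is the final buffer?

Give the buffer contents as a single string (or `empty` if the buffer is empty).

After op 1 (delete): buffer="tiq" (len 3), cursors c1@0 c2@3 c3@3, authorship ...
After op 2 (move_left): buffer="tiq" (len 3), cursors c1@0 c2@2 c3@2, authorship ...
After op 3 (insert('t')): buffer="ttittq" (len 6), cursors c1@1 c2@5 c3@5, authorship 1..23.
After op 4 (move_left): buffer="ttittq" (len 6), cursors c1@0 c2@4 c3@4, authorship 1..23.

Answer: ttittq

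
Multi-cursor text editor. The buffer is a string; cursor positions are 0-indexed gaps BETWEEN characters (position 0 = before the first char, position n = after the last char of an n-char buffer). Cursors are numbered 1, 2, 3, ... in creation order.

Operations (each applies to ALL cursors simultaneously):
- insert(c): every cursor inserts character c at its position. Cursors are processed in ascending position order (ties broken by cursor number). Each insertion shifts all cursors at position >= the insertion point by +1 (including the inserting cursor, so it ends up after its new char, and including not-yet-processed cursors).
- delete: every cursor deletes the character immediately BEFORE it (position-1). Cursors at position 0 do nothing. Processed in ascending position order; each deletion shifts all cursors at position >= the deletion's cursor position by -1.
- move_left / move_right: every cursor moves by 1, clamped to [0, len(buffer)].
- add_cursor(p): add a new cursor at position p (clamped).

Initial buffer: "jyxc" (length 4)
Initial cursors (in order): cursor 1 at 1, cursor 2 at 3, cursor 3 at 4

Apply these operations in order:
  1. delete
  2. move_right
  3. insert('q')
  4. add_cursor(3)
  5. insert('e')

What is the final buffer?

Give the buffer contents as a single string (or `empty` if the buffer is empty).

Answer: yqqeqeee

Derivation:
After op 1 (delete): buffer="y" (len 1), cursors c1@0 c2@1 c3@1, authorship .
After op 2 (move_right): buffer="y" (len 1), cursors c1@1 c2@1 c3@1, authorship .
After op 3 (insert('q')): buffer="yqqq" (len 4), cursors c1@4 c2@4 c3@4, authorship .123
After op 4 (add_cursor(3)): buffer="yqqq" (len 4), cursors c4@3 c1@4 c2@4 c3@4, authorship .123
After op 5 (insert('e')): buffer="yqqeqeee" (len 8), cursors c4@4 c1@8 c2@8 c3@8, authorship .1243123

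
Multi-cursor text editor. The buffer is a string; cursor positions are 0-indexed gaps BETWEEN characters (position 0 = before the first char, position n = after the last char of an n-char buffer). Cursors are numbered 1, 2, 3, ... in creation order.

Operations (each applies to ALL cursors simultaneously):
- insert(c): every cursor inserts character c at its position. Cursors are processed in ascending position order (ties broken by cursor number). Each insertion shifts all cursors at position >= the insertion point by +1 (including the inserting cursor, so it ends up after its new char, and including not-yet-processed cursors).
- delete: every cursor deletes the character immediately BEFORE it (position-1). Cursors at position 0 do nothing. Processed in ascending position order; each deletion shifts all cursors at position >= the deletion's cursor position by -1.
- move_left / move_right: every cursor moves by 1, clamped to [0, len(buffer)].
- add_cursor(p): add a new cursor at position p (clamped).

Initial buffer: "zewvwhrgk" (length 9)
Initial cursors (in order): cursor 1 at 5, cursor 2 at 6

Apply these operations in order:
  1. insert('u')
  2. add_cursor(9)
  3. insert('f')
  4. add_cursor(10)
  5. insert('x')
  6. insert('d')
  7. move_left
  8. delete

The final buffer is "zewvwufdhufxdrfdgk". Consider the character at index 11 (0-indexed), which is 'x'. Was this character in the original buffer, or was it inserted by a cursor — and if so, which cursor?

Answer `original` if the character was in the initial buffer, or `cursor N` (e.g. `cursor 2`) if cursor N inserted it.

Answer: cursor 2

Derivation:
After op 1 (insert('u')): buffer="zewvwuhurgk" (len 11), cursors c1@6 c2@8, authorship .....1.2...
After op 2 (add_cursor(9)): buffer="zewvwuhurgk" (len 11), cursors c1@6 c2@8 c3@9, authorship .....1.2...
After op 3 (insert('f')): buffer="zewvwufhufrfgk" (len 14), cursors c1@7 c2@10 c3@12, authorship .....11.22.3..
After op 4 (add_cursor(10)): buffer="zewvwufhufrfgk" (len 14), cursors c1@7 c2@10 c4@10 c3@12, authorship .....11.22.3..
After op 5 (insert('x')): buffer="zewvwufxhufxxrfxgk" (len 18), cursors c1@8 c2@13 c4@13 c3@16, authorship .....111.2224.33..
After op 6 (insert('d')): buffer="zewvwufxdhufxxddrfxdgk" (len 22), cursors c1@9 c2@16 c4@16 c3@20, authorship .....1111.222424.333..
After op 7 (move_left): buffer="zewvwufxdhufxxddrfxdgk" (len 22), cursors c1@8 c2@15 c4@15 c3@19, authorship .....1111.222424.333..
After op 8 (delete): buffer="zewvwufdhufxdrfdgk" (len 18), cursors c1@7 c2@12 c4@12 c3@15, authorship .....111.2224.33..
Authorship (.=original, N=cursor N): . . . . . 1 1 1 . 2 2 2 4 . 3 3 . .
Index 11: author = 2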